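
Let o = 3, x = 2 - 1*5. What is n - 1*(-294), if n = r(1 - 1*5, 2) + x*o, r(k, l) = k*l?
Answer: 277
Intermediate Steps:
x = -3 (x = 2 - 5 = -3)
n = -17 (n = (1 - 1*5)*2 - 3*3 = (1 - 5)*2 - 9 = -4*2 - 9 = -8 - 9 = -17)
n - 1*(-294) = -17 - 1*(-294) = -17 + 294 = 277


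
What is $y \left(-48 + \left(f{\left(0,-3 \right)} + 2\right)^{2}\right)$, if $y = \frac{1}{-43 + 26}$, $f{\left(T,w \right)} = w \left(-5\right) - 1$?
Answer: $- \frac{208}{17} \approx -12.235$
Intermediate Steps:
$f{\left(T,w \right)} = -1 - 5 w$ ($f{\left(T,w \right)} = - 5 w - 1 = -1 - 5 w$)
$y = - \frac{1}{17}$ ($y = \frac{1}{-17} = - \frac{1}{17} \approx -0.058824$)
$y \left(-48 + \left(f{\left(0,-3 \right)} + 2\right)^{2}\right) = - \frac{-48 + \left(\left(-1 - -15\right) + 2\right)^{2}}{17} = - \frac{-48 + \left(\left(-1 + 15\right) + 2\right)^{2}}{17} = - \frac{-48 + \left(14 + 2\right)^{2}}{17} = - \frac{-48 + 16^{2}}{17} = - \frac{-48 + 256}{17} = \left(- \frac{1}{17}\right) 208 = - \frac{208}{17}$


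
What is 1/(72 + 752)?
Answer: 1/824 ≈ 0.0012136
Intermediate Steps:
1/(72 + 752) = 1/824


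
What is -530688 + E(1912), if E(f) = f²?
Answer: 3125056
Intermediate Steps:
-530688 + E(1912) = -530688 + 1912² = -530688 + 3655744 = 3125056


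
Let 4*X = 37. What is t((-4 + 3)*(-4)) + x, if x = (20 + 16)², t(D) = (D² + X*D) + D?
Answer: 1353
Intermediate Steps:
X = 37/4 (X = (¼)*37 = 37/4 ≈ 9.2500)
t(D) = D² + 41*D/4 (t(D) = (D² + 37*D/4) + D = D² + 41*D/4)
x = 1296 (x = 36² = 1296)
t((-4 + 3)*(-4)) + x = ((-4 + 3)*(-4))*(41 + 4*((-4 + 3)*(-4)))/4 + 1296 = (-1*(-4))*(41 + 4*(-1*(-4)))/4 + 1296 = (¼)*4*(41 + 4*4) + 1296 = (¼)*4*(41 + 16) + 1296 = (¼)*4*57 + 1296 = 57 + 1296 = 1353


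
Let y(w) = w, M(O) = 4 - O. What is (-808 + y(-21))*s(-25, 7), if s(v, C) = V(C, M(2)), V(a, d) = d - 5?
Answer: 2487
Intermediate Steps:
V(a, d) = -5 + d
s(v, C) = -3 (s(v, C) = -5 + (4 - 1*2) = -5 + (4 - 2) = -5 + 2 = -3)
(-808 + y(-21))*s(-25, 7) = (-808 - 21)*(-3) = -829*(-3) = 2487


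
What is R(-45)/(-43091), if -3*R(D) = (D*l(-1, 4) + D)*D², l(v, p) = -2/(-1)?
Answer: -91125/43091 ≈ -2.1147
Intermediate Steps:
l(v, p) = 2 (l(v, p) = -2*(-1) = 2)
R(D) = -D³ (R(D) = -(D*2 + D)*D²/3 = -(2*D + D)*D²/3 = -3*D*D²/3 = -D³)
R(-45)/(-43091) = -1*(-45)³/(-43091) = -1*(-91125)*(-1/43091) = 91125*(-1/43091) = -91125/43091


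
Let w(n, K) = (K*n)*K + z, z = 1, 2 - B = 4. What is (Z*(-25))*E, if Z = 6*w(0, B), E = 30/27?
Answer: -500/3 ≈ -166.67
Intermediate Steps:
B = -2 (B = 2 - 1*4 = 2 - 4 = -2)
E = 10/9 (E = 30*(1/27) = 10/9 ≈ 1.1111)
w(n, K) = 1 + n*K**2 (w(n, K) = (K*n)*K + 1 = n*K**2 + 1 = 1 + n*K**2)
Z = 6 (Z = 6*(1 + 0*(-2)**2) = 6*(1 + 0*4) = 6*(1 + 0) = 6*1 = 6)
(Z*(-25))*E = (6*(-25))*(10/9) = -150*10/9 = -500/3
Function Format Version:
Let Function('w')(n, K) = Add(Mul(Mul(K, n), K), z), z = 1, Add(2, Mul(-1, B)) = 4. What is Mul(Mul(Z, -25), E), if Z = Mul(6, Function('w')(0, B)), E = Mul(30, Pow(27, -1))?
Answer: Rational(-500, 3) ≈ -166.67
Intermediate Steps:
B = -2 (B = Add(2, Mul(-1, 4)) = Add(2, -4) = -2)
E = Rational(10, 9) (E = Mul(30, Rational(1, 27)) = Rational(10, 9) ≈ 1.1111)
Function('w')(n, K) = Add(1, Mul(n, Pow(K, 2))) (Function('w')(n, K) = Add(Mul(Mul(K, n), K), 1) = Add(Mul(n, Pow(K, 2)), 1) = Add(1, Mul(n, Pow(K, 2))))
Z = 6 (Z = Mul(6, Add(1, Mul(0, Pow(-2, 2)))) = Mul(6, Add(1, Mul(0, 4))) = Mul(6, Add(1, 0)) = Mul(6, 1) = 6)
Mul(Mul(Z, -25), E) = Mul(Mul(6, -25), Rational(10, 9)) = Mul(-150, Rational(10, 9)) = Rational(-500, 3)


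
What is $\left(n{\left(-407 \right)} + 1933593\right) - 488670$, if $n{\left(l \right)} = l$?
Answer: $1444516$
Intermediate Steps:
$\left(n{\left(-407 \right)} + 1933593\right) - 488670 = \left(-407 + 1933593\right) - 488670 = 1933186 - 488670 = 1444516$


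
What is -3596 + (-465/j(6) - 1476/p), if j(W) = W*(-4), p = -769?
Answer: -21991589/6152 ≈ -3574.7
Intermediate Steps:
j(W) = -4*W
-3596 + (-465/j(6) - 1476/p) = -3596 + (-465/((-4*6)) - 1476/(-769)) = -3596 + (-465/(-24) - 1476*(-1/769)) = -3596 + (-465*(-1/24) + 1476/769) = -3596 + (155/8 + 1476/769) = -3596 + 131003/6152 = -21991589/6152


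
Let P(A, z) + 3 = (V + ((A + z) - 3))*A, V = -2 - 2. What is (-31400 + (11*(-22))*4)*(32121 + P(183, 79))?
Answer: -2550048144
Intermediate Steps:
V = -4
P(A, z) = -3 + A*(-7 + A + z) (P(A, z) = -3 + (-4 + ((A + z) - 3))*A = -3 + (-4 + (-3 + A + z))*A = -3 + (-7 + A + z)*A = -3 + A*(-7 + A + z))
(-31400 + (11*(-22))*4)*(32121 + P(183, 79)) = (-31400 + (11*(-22))*4)*(32121 + (-3 + 183**2 - 7*183 + 183*79)) = (-31400 - 242*4)*(32121 + (-3 + 33489 - 1281 + 14457)) = (-31400 - 968)*(32121 + 46662) = -32368*78783 = -2550048144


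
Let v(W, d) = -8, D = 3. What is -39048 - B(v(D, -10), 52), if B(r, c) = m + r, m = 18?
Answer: -39058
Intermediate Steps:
B(r, c) = 18 + r
-39048 - B(v(D, -10), 52) = -39048 - (18 - 8) = -39048 - 1*10 = -39048 - 10 = -39058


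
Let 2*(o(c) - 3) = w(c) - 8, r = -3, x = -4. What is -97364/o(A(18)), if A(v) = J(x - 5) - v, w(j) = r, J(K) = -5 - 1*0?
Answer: 194728/5 ≈ 38946.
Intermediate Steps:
J(K) = -5 (J(K) = -5 + 0 = -5)
w(j) = -3
A(v) = -5 - v
o(c) = -5/2 (o(c) = 3 + (-3 - 8)/2 = 3 + (1/2)*(-11) = 3 - 11/2 = -5/2)
-97364/o(A(18)) = -97364/(-5/2) = -97364*(-2/5) = 194728/5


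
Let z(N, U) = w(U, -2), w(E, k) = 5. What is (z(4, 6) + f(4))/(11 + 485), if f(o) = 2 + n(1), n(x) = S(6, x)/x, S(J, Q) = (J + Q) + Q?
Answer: 15/496 ≈ 0.030242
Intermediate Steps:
S(J, Q) = J + 2*Q
z(N, U) = 5
n(x) = (6 + 2*x)/x
f(o) = 10 (f(o) = 2 + (2 + 6/1) = 2 + (2 + 6*1) = 2 + (2 + 6) = 2 + 8 = 10)
(z(4, 6) + f(4))/(11 + 485) = (5 + 10)/(11 + 485) = 15/496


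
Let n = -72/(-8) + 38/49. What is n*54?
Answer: 25866/49 ≈ 527.88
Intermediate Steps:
n = 479/49 (n = -72*(-⅛) + 38*(1/49) = 9 + 38/49 = 479/49 ≈ 9.7755)
n*54 = (479/49)*54 = 25866/49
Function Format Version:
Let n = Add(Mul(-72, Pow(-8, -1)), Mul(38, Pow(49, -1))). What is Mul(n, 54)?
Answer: Rational(25866, 49) ≈ 527.88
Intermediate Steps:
n = Rational(479, 49) (n = Add(Mul(-72, Rational(-1, 8)), Mul(38, Rational(1, 49))) = Add(9, Rational(38, 49)) = Rational(479, 49) ≈ 9.7755)
Mul(n, 54) = Mul(Rational(479, 49), 54) = Rational(25866, 49)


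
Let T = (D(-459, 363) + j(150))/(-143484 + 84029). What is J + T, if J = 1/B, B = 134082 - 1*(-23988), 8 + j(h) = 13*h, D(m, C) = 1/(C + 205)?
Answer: -13780747/421983672 ≈ -0.032657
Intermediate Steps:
D(m, C) = 1/(205 + C)
j(h) = -8 + 13*h
T = -47959/1468280 (T = (1/(205 + 363) + (-8 + 13*150))/(-143484 + 84029) = (1/568 + (-8 + 1950))/(-59455) = (1/568 + 1942)*(-1/59455) = (1103057/568)*(-1/59455) = -47959/1468280 ≈ -0.032663)
B = 158070 (B = 134082 + 23988 = 158070)
J = 1/158070 ≈ 6.3263e-6
J + T = 1/158070 - 47959/1468280 = -13780747/421983672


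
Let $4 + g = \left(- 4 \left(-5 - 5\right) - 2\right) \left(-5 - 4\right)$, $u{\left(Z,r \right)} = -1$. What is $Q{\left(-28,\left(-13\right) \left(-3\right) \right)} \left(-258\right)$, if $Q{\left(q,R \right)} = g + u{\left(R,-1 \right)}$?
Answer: $89526$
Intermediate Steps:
$g = -346$ ($g = -4 + \left(- 4 \left(-5 - 5\right) - 2\right) \left(-5 - 4\right) = -4 + \left(\left(-4\right) \left(-10\right) - 2\right) \left(-9\right) = -4 + \left(40 - 2\right) \left(-9\right) = -4 + 38 \left(-9\right) = -4 - 342 = -346$)
$Q{\left(q,R \right)} = -347$ ($Q{\left(q,R \right)} = -346 - 1 = -347$)
$Q{\left(-28,\left(-13\right) \left(-3\right) \right)} \left(-258\right) = \left(-347\right) \left(-258\right) = 89526$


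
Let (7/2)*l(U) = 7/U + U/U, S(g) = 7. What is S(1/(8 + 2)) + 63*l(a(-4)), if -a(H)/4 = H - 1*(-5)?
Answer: -13/2 ≈ -6.5000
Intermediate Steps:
a(H) = -20 - 4*H (a(H) = -4*(H - 1*(-5)) = -4*(H + 5) = -4*(5 + H) = -20 - 4*H)
l(U) = 2/7 + 2/U (l(U) = 2*(7/U + U/U)/7 = 2*(7/U + 1)/7 = 2*(1 + 7/U)/7 = 2/7 + 2/U)
S(1/(8 + 2)) + 63*l(a(-4)) = 7 + 63*(2/7 + 2/(-20 - 4*(-4))) = 7 + 63*(2/7 + 2/(-20 + 16)) = 7 + 63*(2/7 + 2/(-4)) = 7 + 63*(2/7 + 2*(-¼)) = 7 + 63*(2/7 - ½) = 7 + 63*(-3/14) = 7 - 27/2 = -13/2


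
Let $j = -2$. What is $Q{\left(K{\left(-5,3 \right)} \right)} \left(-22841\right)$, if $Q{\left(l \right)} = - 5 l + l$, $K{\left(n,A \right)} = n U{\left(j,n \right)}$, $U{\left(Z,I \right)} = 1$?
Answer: $-456820$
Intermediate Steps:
$K{\left(n,A \right)} = n$ ($K{\left(n,A \right)} = n 1 = n$)
$Q{\left(l \right)} = - 4 l$
$Q{\left(K{\left(-5,3 \right)} \right)} \left(-22841\right) = \left(-4\right) \left(-5\right) \left(-22841\right) = 20 \left(-22841\right) = -456820$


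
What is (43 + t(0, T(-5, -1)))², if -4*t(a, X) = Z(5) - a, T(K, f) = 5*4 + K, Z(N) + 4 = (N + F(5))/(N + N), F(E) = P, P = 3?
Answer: 47961/25 ≈ 1918.4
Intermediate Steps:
F(E) = 3
Z(N) = -4 + (3 + N)/(2*N) (Z(N) = -4 + (N + 3)/(N + N) = -4 + (3 + N)/((2*N)) = -4 + (3 + N)*(1/(2*N)) = -4 + (3 + N)/(2*N))
T(K, f) = 20 + K
t(a, X) = ⅘ + a/4 (t(a, X) = -((½)*(3 - 7*5)/5 - a)/4 = -((½)*(⅕)*(3 - 35) - a)/4 = -((½)*(⅕)*(-32) - a)/4 = -(-16/5 - a)/4 = ⅘ + a/4)
(43 + t(0, T(-5, -1)))² = (43 + (⅘ + (¼)*0))² = (43 + (⅘ + 0))² = (43 + ⅘)² = (219/5)² = 47961/25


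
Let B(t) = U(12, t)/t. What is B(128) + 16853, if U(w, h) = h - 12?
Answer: 539325/32 ≈ 16854.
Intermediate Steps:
U(w, h) = -12 + h
B(t) = (-12 + t)/t
B(128) + 16853 = (-12 + 128)/128 + 16853 = (1/128)*116 + 16853 = 29/32 + 16853 = 539325/32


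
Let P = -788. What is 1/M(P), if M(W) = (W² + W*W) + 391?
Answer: 1/1242279 ≈ 8.0497e-7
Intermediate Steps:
M(W) = 391 + 2*W² (M(W) = (W² + W²) + 391 = 2*W² + 391 = 391 + 2*W²)
1/M(P) = 1/(391 + 2*(-788)²) = 1/(391 + 2*620944) = 1/(391 + 1241888) = 1/1242279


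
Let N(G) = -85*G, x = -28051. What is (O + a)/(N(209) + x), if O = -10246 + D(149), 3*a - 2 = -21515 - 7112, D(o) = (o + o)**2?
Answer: -207049/137448 ≈ -1.5064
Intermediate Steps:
D(o) = 4*o**2 (D(o) = (2*o)**2 = 4*o**2)
a = -28625/3 (a = 2/3 + (-21515 - 7112)/3 = 2/3 + (1/3)*(-28627) = 2/3 - 28627/3 = -28625/3 ≈ -9541.7)
O = 78558 (O = -10246 + 4*149**2 = -10246 + 4*22201 = -10246 + 88804 = 78558)
(O + a)/(N(209) + x) = (78558 - 28625/3)/(-85*209 - 28051) = 207049/(3*(-17765 - 28051)) = (207049/3)/(-45816) = (207049/3)*(-1/45816) = -207049/137448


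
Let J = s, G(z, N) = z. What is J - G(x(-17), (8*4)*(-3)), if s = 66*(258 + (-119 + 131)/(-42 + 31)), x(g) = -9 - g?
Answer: 16948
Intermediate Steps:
s = 16956 (s = 66*(258 + 12/(-11)) = 66*(258 + 12*(-1/11)) = 66*(258 - 12/11) = 66*(2826/11) = 16956)
J = 16956
J - G(x(-17), (8*4)*(-3)) = 16956 - (-9 - 1*(-17)) = 16956 - (-9 + 17) = 16956 - 1*8 = 16956 - 8 = 16948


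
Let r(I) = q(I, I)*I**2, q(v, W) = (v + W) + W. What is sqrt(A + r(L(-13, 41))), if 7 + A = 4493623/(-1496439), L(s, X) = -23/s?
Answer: sqrt(46981339680341521)/84299397 ≈ 2.5712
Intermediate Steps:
q(v, W) = v + 2*W (q(v, W) = (W + v) + W = v + 2*W)
r(I) = 3*I**3 (r(I) = (I + 2*I)*I**2 = (3*I)*I**2 = 3*I**3)
A = -14968696/1496439 (A = -7 + 4493623/(-1496439) = -7 + 4493623*(-1/1496439) = -7 - 4493623/1496439 = -14968696/1496439 ≈ -10.003)
sqrt(A + r(L(-13, 41))) = sqrt(-14968696/1496439 + 3*(-23/(-13))**3) = sqrt(-14968696/1496439 + 3*(-23*(-1/13))**3) = sqrt(-14968696/1496439 + 3*(23/13)**3) = sqrt(-14968696/1496439 + 3*(12167/2197)) = sqrt(-14968696/1496439 + 36501/2197) = sqrt(21735294827/3287676483) = sqrt(46981339680341521)/84299397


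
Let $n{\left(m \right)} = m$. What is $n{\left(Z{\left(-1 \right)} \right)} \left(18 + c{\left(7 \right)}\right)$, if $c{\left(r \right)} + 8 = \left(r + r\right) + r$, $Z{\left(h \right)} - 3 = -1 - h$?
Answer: $93$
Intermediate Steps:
$Z{\left(h \right)} = 2 - h$ ($Z{\left(h \right)} = 3 - \left(1 + h\right) = 2 - h$)
$c{\left(r \right)} = -8 + 3 r$ ($c{\left(r \right)} = -8 + \left(\left(r + r\right) + r\right) = -8 + \left(2 r + r\right) = -8 + 3 r$)
$n{\left(Z{\left(-1 \right)} \right)} \left(18 + c{\left(7 \right)}\right) = \left(2 - -1\right) \left(18 + \left(-8 + 3 \cdot 7\right)\right) = \left(2 + 1\right) \left(18 + \left(-8 + 21\right)\right) = 3 \left(18 + 13\right) = 3 \cdot 31 = 93$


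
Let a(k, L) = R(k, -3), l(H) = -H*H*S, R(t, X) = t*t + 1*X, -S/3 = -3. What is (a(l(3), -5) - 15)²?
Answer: 42810849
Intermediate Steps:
S = 9 (S = -3*(-3) = 9)
R(t, X) = X + t² (R(t, X) = t² + X = X + t²)
l(H) = -9*H² (l(H) = -H*H*9 = -H²*9 = -9*H²)
a(k, L) = -3 + k²
(a(l(3), -5) - 15)² = ((-3 + (-9*3²)²) - 15)² = ((-3 + (-9*9)²) - 15)² = ((-3 + (-81)²) - 15)² = ((-3 + 6561) - 15)² = (6558 - 15)² = 6543² = 42810849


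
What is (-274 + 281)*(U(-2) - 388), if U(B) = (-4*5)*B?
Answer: -2436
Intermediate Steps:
U(B) = -20*B
(-274 + 281)*(U(-2) - 388) = (-274 + 281)*(-20*(-2) - 388) = 7*(40 - 388) = 7*(-348) = -2436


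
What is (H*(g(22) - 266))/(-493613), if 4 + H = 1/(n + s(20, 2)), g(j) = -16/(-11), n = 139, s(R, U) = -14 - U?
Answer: -476270/222619463 ≈ -0.0021394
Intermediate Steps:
g(j) = 16/11 (g(j) = -16*(-1/11) = 16/11)
H = -491/123 (H = -4 + 1/(139 + (-14 - 1*2)) = -4 + 1/(139 + (-14 - 2)) = -4 + 1/(139 - 16) = -4 + 1/123 = -491/123 ≈ -3.9919)
(H*(g(22) - 266))/(-493613) = -491*(16/11 - 266)/123/(-493613) = -491/123*(-2910/11)*(-1/493613) = (476270/451)*(-1/493613) = -476270/222619463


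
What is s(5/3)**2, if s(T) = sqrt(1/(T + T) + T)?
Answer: 59/30 ≈ 1.9667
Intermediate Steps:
s(T) = sqrt(T + 1/(2*T)) (s(T) = sqrt(1/(2*T) + T) = sqrt(T + 1/(2*T)))
s(5/3)**2 = (sqrt(2/((5/3)) + 4*(5/3))/2)**2 = (sqrt(2/((5*(1/3))) + 4*(5*(1/3)))/2)**2 = (sqrt(2/(5/3) + 4*(5/3))/2)**2 = (sqrt(2*(3/5) + 20/3)/2)**2 = (sqrt(6/5 + 20/3)/2)**2 = (sqrt(118/15)/2)**2 = ((sqrt(1770)/15)/2)**2 = (sqrt(1770)/30)**2 = 59/30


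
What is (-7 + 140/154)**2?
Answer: 4489/121 ≈ 37.099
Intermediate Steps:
(-7 + 140/154)**2 = (-7 + 140*(1/154))**2 = (-7 + 10/11)**2 = (-67/11)**2 = 4489/121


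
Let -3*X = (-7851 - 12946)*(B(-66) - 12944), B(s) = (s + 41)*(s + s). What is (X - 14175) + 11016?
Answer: -200575745/3 ≈ -6.6859e+7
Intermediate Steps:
B(s) = 2*s*(41 + s) (B(s) = (41 + s)*(2*s) = 2*s*(41 + s))
X = -200566268/3 (X = -(-7851 - 12946)*(2*(-66)*(41 - 66) - 12944)/3 = -(-20797)*(2*(-66)*(-25) - 12944)/3 = -(-20797)*(3300 - 12944)/3 = -(-20797)*(-9644)/3 = -1/3*200566268 = -200566268/3 ≈ -6.6855e+7)
(X - 14175) + 11016 = (-200566268/3 - 14175) + 11016 = -200608793/3 + 11016 = -200575745/3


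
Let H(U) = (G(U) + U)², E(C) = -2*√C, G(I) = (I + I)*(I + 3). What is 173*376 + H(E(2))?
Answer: 65696 - 448*√2 ≈ 65062.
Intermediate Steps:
G(I) = 2*I*(3 + I) (G(I) = (2*I)*(3 + I) = 2*I*(3 + I))
H(U) = (U + 2*U*(3 + U))² (H(U) = (2*U*(3 + U) + U)² = (U + 2*U*(3 + U))²)
173*376 + H(E(2)) = 173*376 + (-2*√2)²*(7 + 2*(-2*√2))² = 65048 + 8*(7 - 4*√2)²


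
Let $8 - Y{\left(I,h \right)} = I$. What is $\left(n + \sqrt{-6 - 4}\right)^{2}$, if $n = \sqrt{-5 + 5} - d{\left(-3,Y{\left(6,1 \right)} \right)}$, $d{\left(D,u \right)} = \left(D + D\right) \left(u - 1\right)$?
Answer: $\left(6 + i \sqrt{10}\right)^{2} \approx 26.0 + 37.947 i$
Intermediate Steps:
$Y{\left(I,h \right)} = 8 - I$
$d{\left(D,u \right)} = 2 D \left(-1 + u\right)$
$n = 6$ ($n = \sqrt{-5 + 5} - 2 \left(-3\right) \left(-1 + \left(8 - 6\right)\right) = \sqrt{0} - 2 \left(-3\right) \left(-1 + \left(8 - 6\right)\right) = 0 - 2 \left(-3\right) \left(-1 + 2\right) = 0 - 2 \left(-3\right) 1 = 0 - -6 = 0 + 6 = 6$)
$\left(n + \sqrt{-6 - 4}\right)^{2} = \left(6 + \sqrt{-6 - 4}\right)^{2} = \left(6 + \sqrt{-10}\right)^{2} = \left(6 + i \sqrt{10}\right)^{2}$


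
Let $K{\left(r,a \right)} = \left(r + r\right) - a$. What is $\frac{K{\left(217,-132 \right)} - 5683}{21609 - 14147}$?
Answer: $- \frac{731}{1066} \approx -0.68574$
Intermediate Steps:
$K{\left(r,a \right)} = - a + 2 r$ ($K{\left(r,a \right)} = 2 r - a = - a + 2 r$)
$\frac{K{\left(217,-132 \right)} - 5683}{21609 - 14147} = \frac{\left(\left(-1\right) \left(-132\right) + 2 \cdot 217\right) - 5683}{21609 - 14147} = \frac{\left(132 + 434\right) - 5683}{7462} = \left(566 - 5683\right) \frac{1}{7462} = \left(-5117\right) \frac{1}{7462} = - \frac{731}{1066}$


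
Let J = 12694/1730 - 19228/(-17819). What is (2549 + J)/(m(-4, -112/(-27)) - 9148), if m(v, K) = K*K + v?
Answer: -41526215811/148326781520 ≈ -0.27996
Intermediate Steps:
m(v, K) = v + K**2 (m(v, K) = K**2 + v = v + K**2)
J = 749881/89095 (J = 12694*(1/1730) - 19228*(-1/17819) = 6347/865 + 19228/17819 = 749881/89095 ≈ 8.4166)
(2549 + J)/(m(-4, -112/(-27)) - 9148) = (2549 + 749881/89095)/((-4 + (-112/(-27))**2) - 9148) = 227853036/(89095*((-4 + (-112*(-1/27))**2) - 9148)) = 227853036/(89095*((-4 + (112/27)**2) - 9148)) = 227853036/(89095*((-4 + 12544/729) - 9148)) = 227853036/(89095*(9628/729 - 9148)) = 227853036/(89095*(-6659264/729)) = (227853036/89095)*(-729/6659264) = -41526215811/148326781520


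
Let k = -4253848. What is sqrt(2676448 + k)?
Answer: 10*I*sqrt(15774) ≈ 1255.9*I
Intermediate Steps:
sqrt(2676448 + k) = sqrt(2676448 - 4253848) = sqrt(-1577400) = 10*I*sqrt(15774)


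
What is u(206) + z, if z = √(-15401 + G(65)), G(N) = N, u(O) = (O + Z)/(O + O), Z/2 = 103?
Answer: 1 + 6*I*√426 ≈ 1.0 + 123.84*I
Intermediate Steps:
Z = 206 (Z = 2*103 = 206)
u(O) = (206 + O)/(2*O) (u(O) = (O + 206)/(O + O) = (206 + O)/((2*O)) = (206 + O)*(1/(2*O)) = (206 + O)/(2*O))
z = 6*I*√426 (z = √(-15401 + 65) = √(-15336) = 6*I*√426 ≈ 123.84*I)
u(206) + z = (½)*(206 + 206)/206 + 6*I*√426 = (½)*(1/206)*412 + 6*I*√426 = 1 + 6*I*√426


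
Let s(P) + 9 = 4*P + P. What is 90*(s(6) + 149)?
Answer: 15300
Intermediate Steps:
s(P) = -9 + 5*P (s(P) = -9 + (4*P + P) = -9 + 5*P)
90*(s(6) + 149) = 90*((-9 + 5*6) + 149) = 90*((-9 + 30) + 149) = 90*(21 + 149) = 90*170 = 15300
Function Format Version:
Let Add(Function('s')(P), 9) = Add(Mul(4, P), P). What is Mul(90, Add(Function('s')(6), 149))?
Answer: 15300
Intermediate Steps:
Function('s')(P) = Add(-9, Mul(5, P)) (Function('s')(P) = Add(-9, Add(Mul(4, P), P)) = Add(-9, Mul(5, P)))
Mul(90, Add(Function('s')(6), 149)) = Mul(90, Add(Add(-9, Mul(5, 6)), 149)) = Mul(90, Add(Add(-9, 30), 149)) = Mul(90, Add(21, 149)) = Mul(90, 170) = 15300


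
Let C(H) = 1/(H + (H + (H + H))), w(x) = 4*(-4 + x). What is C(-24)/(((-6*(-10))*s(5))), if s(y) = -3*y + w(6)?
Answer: 1/40320 ≈ 2.4802e-5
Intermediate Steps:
w(x) = -16 + 4*x
s(y) = 8 - 3*y (s(y) = -3*y + (-16 + 4*6) = -3*y + (-16 + 24) = -3*y + 8 = 8 - 3*y)
C(H) = 1/(4*H) (C(H) = 1/(H + (H + 2*H)) = 1/(H + 3*H) = 1/(4*H))
C(-24)/(((-6*(-10))*s(5))) = ((1/4)/(-24))/(((-6*(-10))*(8 - 3*5))) = ((1/4)*(-1/24))/((60*(8 - 15))) = -1/(96*(60*(-7))) = -1/96/(-420) = -1/96*(-1/420) = 1/40320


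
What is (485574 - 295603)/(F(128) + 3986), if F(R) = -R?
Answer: 189971/3858 ≈ 49.241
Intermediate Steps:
(485574 - 295603)/(F(128) + 3986) = (485574 - 295603)/(-1*128 + 3986) = 189971/(-128 + 3986) = 189971/3858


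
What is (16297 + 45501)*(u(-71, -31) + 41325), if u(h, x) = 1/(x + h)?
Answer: 130243888951/51 ≈ 2.5538e+9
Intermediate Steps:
u(h, x) = 1/(h + x)
(16297 + 45501)*(u(-71, -31) + 41325) = (16297 + 45501)*(1/(-71 - 31) + 41325) = 61798*(1/(-102) + 41325) = 61798*(-1/102 + 41325) = 61798*(4215149/102) = 130243888951/51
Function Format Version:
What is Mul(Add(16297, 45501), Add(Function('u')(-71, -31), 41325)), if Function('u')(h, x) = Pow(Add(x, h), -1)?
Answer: Rational(130243888951, 51) ≈ 2.5538e+9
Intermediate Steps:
Function('u')(h, x) = Pow(Add(h, x), -1)
Mul(Add(16297, 45501), Add(Function('u')(-71, -31), 41325)) = Mul(Add(16297, 45501), Add(Pow(Add(-71, -31), -1), 41325)) = Mul(61798, Add(Pow(-102, -1), 41325)) = Mul(61798, Add(Rational(-1, 102), 41325)) = Mul(61798, Rational(4215149, 102)) = Rational(130243888951, 51)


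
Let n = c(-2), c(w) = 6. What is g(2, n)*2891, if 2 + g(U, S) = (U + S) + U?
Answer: 23128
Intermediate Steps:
n = 6
g(U, S) = -2 + S + 2*U (g(U, S) = -2 + ((U + S) + U) = -2 + ((S + U) + U) = -2 + (S + 2*U) = -2 + S + 2*U)
g(2, n)*2891 = (-2 + 6 + 2*2)*2891 = (-2 + 6 + 4)*2891 = 8*2891 = 23128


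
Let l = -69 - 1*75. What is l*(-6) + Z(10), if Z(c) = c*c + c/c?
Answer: 965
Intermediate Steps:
Z(c) = 1 + c**2 (Z(c) = c**2 + 1 = 1 + c**2)
l = -144 (l = -69 - 75 = -144)
l*(-6) + Z(10) = -144*(-6) + (1 + 10**2) = 864 + (1 + 100) = 864 + 101 = 965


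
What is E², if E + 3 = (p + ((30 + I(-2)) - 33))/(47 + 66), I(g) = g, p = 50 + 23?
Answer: 73441/12769 ≈ 5.7515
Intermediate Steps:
p = 73
E = -271/113 (E = -3 + (73 + ((30 - 2) - 33))/(47 + 66) = -3 + (73 + (28 - 33))/113 = -3 + (73 - 5)*(1/113) = -3 + 68*(1/113) = -3 + 68/113 = -271/113 ≈ -2.3982)
E² = (-271/113)² = 73441/12769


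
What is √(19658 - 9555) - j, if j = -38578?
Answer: 38578 + √10103 ≈ 38679.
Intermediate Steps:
√(19658 - 9555) - j = √(19658 - 9555) - 1*(-38578) = √10103 + 38578 = 38578 + √10103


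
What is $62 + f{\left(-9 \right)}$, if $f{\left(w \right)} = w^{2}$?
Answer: $143$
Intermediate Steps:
$62 + f{\left(-9 \right)} = 62 + \left(-9\right)^{2} = 62 + 81 = 143$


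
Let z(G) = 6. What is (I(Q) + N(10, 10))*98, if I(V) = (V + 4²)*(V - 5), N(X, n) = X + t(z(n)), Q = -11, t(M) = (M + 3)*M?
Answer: -1568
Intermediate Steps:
t(M) = M*(3 + M) (t(M) = (3 + M)*M = M*(3 + M))
N(X, n) = 54 + X (N(X, n) = X + 6*(3 + 6) = X + 6*9 = X + 54 = 54 + X)
I(V) = (-5 + V)*(16 + V) (I(V) = (V + 16)*(-5 + V) = (16 + V)*(-5 + V) = (-5 + V)*(16 + V))
(I(Q) + N(10, 10))*98 = ((-80 + (-11)² + 11*(-11)) + (54 + 10))*98 = ((-80 + 121 - 121) + 64)*98 = (-80 + 64)*98 = -16*98 = -1568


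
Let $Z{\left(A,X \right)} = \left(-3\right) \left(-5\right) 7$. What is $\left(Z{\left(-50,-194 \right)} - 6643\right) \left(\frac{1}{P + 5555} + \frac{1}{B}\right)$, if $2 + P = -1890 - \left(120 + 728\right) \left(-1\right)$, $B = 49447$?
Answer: $- \frac{352777404}{223055417} \approx -1.5816$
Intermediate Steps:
$Z{\left(A,X \right)} = 105$ ($Z{\left(A,X \right)} = 15 \cdot 7 = 105$)
$P = -1044$ ($P = -2 - \left(1890 + \left(120 + 728\right) \left(-1\right)\right) = -2 - \left(1890 + 848 \left(-1\right)\right) = -2 - 1042 = -1044$)
$\left(Z{\left(-50,-194 \right)} - 6643\right) \left(\frac{1}{P + 5555} + \frac{1}{B}\right) = \left(105 - 6643\right) \left(\frac{1}{-1044 + 5555} + \frac{1}{49447}\right) = - 6538 \left(\frac{1}{4511} + \frac{1}{49447}\right) = \left(-6538\right) \frac{53958}{223055417} = - \frac{352777404}{223055417}$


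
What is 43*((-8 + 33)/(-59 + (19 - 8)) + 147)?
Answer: 302333/48 ≈ 6298.6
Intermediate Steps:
43*((-8 + 33)/(-59 + (19 - 8)) + 147) = 43*(25/(-59 + 11) + 147) = 43*(25/(-48) + 147) = 43*(25*(-1/48) + 147) = 43*(-25/48 + 147) = 43*(7031/48) = 302333/48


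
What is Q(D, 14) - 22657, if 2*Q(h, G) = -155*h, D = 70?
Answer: -28082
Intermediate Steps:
Q(h, G) = -155*h/2 (Q(h, G) = (-155*h)/2 = -155*h/2)
Q(D, 14) - 22657 = -155/2*70 - 22657 = -5425 - 22657 = -28082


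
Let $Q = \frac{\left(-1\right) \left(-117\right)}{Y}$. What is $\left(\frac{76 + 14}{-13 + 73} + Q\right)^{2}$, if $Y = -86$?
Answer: $\frac{36}{1849} \approx 0.01947$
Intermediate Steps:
$Q = - \frac{117}{86}$ ($Q = \frac{\left(-1\right) \left(-117\right)}{-86} = 117 \left(- \frac{1}{86}\right) = - \frac{117}{86} \approx -1.3605$)
$\left(\frac{76 + 14}{-13 + 73} + Q\right)^{2} = \left(\frac{76 + 14}{-13 + 73} - \frac{117}{86}\right)^{2} = \left(\frac{90}{60} - \frac{117}{86}\right)^{2} = \left(90 \cdot \frac{1}{60} - \frac{117}{86}\right)^{2} = \left(\frac{3}{2} - \frac{117}{86}\right)^{2} = \left(\frac{6}{43}\right)^{2} = \frac{36}{1849}$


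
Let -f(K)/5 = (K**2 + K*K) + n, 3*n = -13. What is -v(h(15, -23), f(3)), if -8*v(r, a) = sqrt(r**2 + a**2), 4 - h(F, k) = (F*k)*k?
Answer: sqrt(566148874)/24 ≈ 991.41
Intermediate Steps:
n = -13/3 (n = (1/3)*(-13) = -13/3 ≈ -4.3333)
h(F, k) = 4 - F*k**2 (h(F, k) = 4 - F*k*k = 4 - F*k**2)
f(K) = 65/3 - 10*K**2 (f(K) = -5*((K**2 + K*K) - 13/3) = -5*((K**2 + K**2) - 13/3) = -5*(2*K**2 - 13/3) = -5*(-13/3 + 2*K**2) = 65/3 - 10*K**2)
v(r, a) = -sqrt(a**2 + r**2)/8 (v(r, a) = -sqrt(r**2 + a**2)/8 = -sqrt(a**2 + r**2)/8)
-v(h(15, -23), f(3)) = -(-1)*sqrt((65/3 - 10*3**2)**2 + (4 - 1*15*(-23)**2)**2)/8 = -(-1)*sqrt((65/3 - 10*9)**2 + (4 - 1*15*529)**2)/8 = -(-1)*sqrt((65/3 - 90)**2 + (4 - 7935)**2)/8 = -(-1)*sqrt((-205/3)**2 + (-7931)**2)/8 = -(-1)*sqrt(42025/9 + 62900761)/8 = -(-1)*sqrt(566148874/9)/8 = -(-1)*sqrt(566148874)/3/8 = -(-1)*sqrt(566148874)/24 = sqrt(566148874)/24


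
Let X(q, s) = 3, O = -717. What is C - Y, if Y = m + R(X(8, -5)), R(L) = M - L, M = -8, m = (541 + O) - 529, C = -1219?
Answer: -503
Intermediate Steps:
m = -705 (m = (541 - 717) - 529 = -176 - 529 = -705)
R(L) = -8 - L
Y = -716 (Y = -705 + (-8 - 1*3) = -705 + (-8 - 3) = -705 - 11 = -716)
C - Y = -1219 - 1*(-716) = -1219 + 716 = -503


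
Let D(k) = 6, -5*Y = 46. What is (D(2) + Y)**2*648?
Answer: 165888/25 ≈ 6635.5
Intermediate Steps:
Y = -46/5 (Y = -1/5*46 = -46/5 ≈ -9.2000)
(D(2) + Y)**2*648 = (6 - 46/5)**2*648 = (-16/5)**2*648 = (256/25)*648 = 165888/25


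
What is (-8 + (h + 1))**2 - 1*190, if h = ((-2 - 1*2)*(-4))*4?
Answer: 3059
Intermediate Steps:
h = 64 (h = ((-2 - 2)*(-4))*4 = -4*(-4)*4 = 16*4 = 64)
(-8 + (h + 1))**2 - 1*190 = (-8 + (64 + 1))**2 - 1*190 = (-8 + 65)**2 - 190 = 57**2 - 190 = 3249 - 190 = 3059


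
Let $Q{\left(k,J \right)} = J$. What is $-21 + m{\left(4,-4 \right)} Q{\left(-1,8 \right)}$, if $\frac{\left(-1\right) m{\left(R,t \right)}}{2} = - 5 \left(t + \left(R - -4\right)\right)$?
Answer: $299$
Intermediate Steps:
$m{\left(R,t \right)} = 40 + 10 R + 10 t$ ($m{\left(R,t \right)} = - 2 \left(- 5 \left(t + \left(R - -4\right)\right)\right) = - 2 \left(- 5 \left(t + \left(R + 4\right)\right)\right) = - 2 \left(- 5 \left(t + \left(4 + R\right)\right)\right) = - 2 \left(- 5 \left(4 + R + t\right)\right) = - 2 \left(-20 - 5 R - 5 t\right) = 40 + 10 R + 10 t$)
$-21 + m{\left(4,-4 \right)} Q{\left(-1,8 \right)} = -21 + \left(40 + 10 \cdot 4 + 10 \left(-4\right)\right) 8 = -21 + \left(40 + 40 - 40\right) 8 = -21 + 40 \cdot 8 = -21 + 320 = 299$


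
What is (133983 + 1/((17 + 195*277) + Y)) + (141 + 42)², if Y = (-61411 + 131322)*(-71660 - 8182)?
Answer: 934791865184159/5581780030 ≈ 1.6747e+5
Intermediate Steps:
Y = -5581834062 (Y = 69911*(-79842) = -5581834062)
(133983 + 1/((17 + 195*277) + Y)) + (141 + 42)² = (133983 + 1/((17 + 195*277) - 5581834062)) + (141 + 42)² = (133983 + 1/((17 + 54015) - 5581834062)) + 183² = (133983 + 1/(54032 - 5581834062)) + 33489 = (133983 + 1/(-5581780030)) + 33489 = (133983 - 1/5581780030) + 33489 = 747863633759489/5581780030 + 33489 = 934791865184159/5581780030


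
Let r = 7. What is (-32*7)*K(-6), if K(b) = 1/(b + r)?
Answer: -224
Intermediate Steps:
K(b) = 1/(7 + b) (K(b) = 1/(b + 7) = 1/(7 + b))
(-32*7)*K(-6) = (-32*7)/(7 - 6) = -224/1 = -224*1 = -224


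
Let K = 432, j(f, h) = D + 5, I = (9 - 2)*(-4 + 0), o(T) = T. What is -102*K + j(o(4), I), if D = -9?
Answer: -44068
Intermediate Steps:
I = -28 (I = 7*(-4) = -28)
j(f, h) = -4 (j(f, h) = -9 + 5 = -4)
-102*K + j(o(4), I) = -102*432 - 4 = -44064 - 4 = -44068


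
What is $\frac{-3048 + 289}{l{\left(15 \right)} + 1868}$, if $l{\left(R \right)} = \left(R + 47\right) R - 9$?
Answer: $- \frac{2759}{2789} \approx -0.98924$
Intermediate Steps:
$l{\left(R \right)} = -9 + R \left(47 + R\right)$ ($l{\left(R \right)} = \left(47 + R\right) R - 9 = R \left(47 + R\right) - 9 = -9 + R \left(47 + R\right)$)
$\frac{-3048 + 289}{l{\left(15 \right)} + 1868} = \frac{-3048 + 289}{\left(-9 + 15^{2} + 47 \cdot 15\right) + 1868} = - \frac{2759}{\left(-9 + 225 + 705\right) + 1868} = - \frac{2759}{921 + 1868} = - \frac{2759}{2789}$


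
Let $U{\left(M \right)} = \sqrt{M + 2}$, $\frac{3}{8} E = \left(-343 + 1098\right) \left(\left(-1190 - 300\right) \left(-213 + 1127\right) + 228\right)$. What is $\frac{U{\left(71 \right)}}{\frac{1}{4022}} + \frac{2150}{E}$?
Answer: $- \frac{645}{822425728} + 4022 \sqrt{73} \approx 34364.0$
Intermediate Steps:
$E = - \frac{8224257280}{3}$ ($E = \frac{8 \left(-343 + 1098\right) \left(\left(-1190 - 300\right) \left(-213 + 1127\right) + 228\right)}{3} = \frac{8 \cdot 755 \left(\left(-1490\right) 914 + 228\right)}{3} = \frac{8 \cdot 755 \left(-1361860 + 228\right)}{3} = \frac{8 \cdot 755 \left(-1361632\right)}{3} = \frac{8}{3} \left(-1028032160\right) = - \frac{8224257280}{3} \approx -2.7414 \cdot 10^{9}$)
$U{\left(M \right)} = \sqrt{2 + M}$
$\frac{U{\left(71 \right)}}{\frac{1}{4022}} + \frac{2150}{E} = \frac{\sqrt{2 + 71}}{\frac{1}{4022}} + \frac{2150}{- \frac{8224257280}{3}} = \sqrt{73} \frac{1}{\frac{1}{4022}} + 2150 \left(- \frac{3}{8224257280}\right) = \sqrt{73} \cdot 4022 - \frac{645}{822425728} = 4022 \sqrt{73} - \frac{645}{822425728} = - \frac{645}{822425728} + 4022 \sqrt{73}$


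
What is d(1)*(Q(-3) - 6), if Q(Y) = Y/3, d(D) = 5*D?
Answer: -35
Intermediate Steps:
Q(Y) = Y/3 (Q(Y) = Y*(1/3) = Y/3)
d(1)*(Q(-3) - 6) = (5*1)*((1/3)*(-3) - 6) = 5*(-1 - 6) = 5*(-7) = -35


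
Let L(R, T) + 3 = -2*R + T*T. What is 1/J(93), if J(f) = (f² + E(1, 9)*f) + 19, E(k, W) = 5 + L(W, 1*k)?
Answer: 1/7273 ≈ 0.00013749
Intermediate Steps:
L(R, T) = -3 + T² - 2*R (L(R, T) = -3 + (-2*R + T*T) = -3 + (-2*R + T²) = -3 + (T² - 2*R) = -3 + T² - 2*R)
E(k, W) = 2 + k² - 2*W (E(k, W) = 5 + (-3 + (1*k)² - 2*W) = 5 + (-3 + k² - 2*W) = 2 + k² - 2*W)
J(f) = 19 + f² - 15*f (J(f) = (f² + (2 + 1² - 2*9)*f) + 19 = (f² + (2 + 1 - 18)*f) + 19 = (f² - 15*f) + 19 = 19 + f² - 15*f)
1/J(93) = 1/(19 + 93² - 15*93) = 1/(19 + 8649 - 1395) = 1/7273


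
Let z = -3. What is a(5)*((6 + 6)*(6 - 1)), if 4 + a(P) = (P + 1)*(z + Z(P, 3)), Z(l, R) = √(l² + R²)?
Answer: -1320 + 360*√34 ≈ 779.14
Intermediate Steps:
Z(l, R) = √(R² + l²)
a(P) = -4 + (1 + P)*(-3 + √(9 + P²)) (a(P) = -4 + (P + 1)*(-3 + √(3² + P²)) = -4 + (1 + P)*(-3 + √(9 + P²)))
a(5)*((6 + 6)*(6 - 1)) = (-7 + √(9 + 5²) - 3*5 + 5*√(9 + 5²))*((6 + 6)*(6 - 1)) = (-7 + √(9 + 25) - 15 + 5*√(9 + 25))*(12*5) = (-7 + √34 - 15 + 5*√34)*60 = (-22 + 6*√34)*60 = -1320 + 360*√34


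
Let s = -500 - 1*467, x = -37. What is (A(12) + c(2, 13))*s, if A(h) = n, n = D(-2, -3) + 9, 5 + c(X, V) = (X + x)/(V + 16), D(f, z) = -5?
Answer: 61888/29 ≈ 2134.1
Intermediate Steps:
c(X, V) = -5 + (-37 + X)/(16 + V) (c(X, V) = -5 + (X - 37)/(V + 16) = -5 + (-37 + X)/(16 + V))
n = 4 (n = -5 + 9 = 4)
s = -967 (s = -500 - 467 = -967)
A(h) = 4
(A(12) + c(2, 13))*s = (4 + (-117 + 2 - 5*13)/(16 + 13))*(-967) = (4 + (-117 + 2 - 65)/29)*(-967) = (4 + (1/29)*(-180))*(-967) = (4 - 180/29)*(-967) = -64/29*(-967) = 61888/29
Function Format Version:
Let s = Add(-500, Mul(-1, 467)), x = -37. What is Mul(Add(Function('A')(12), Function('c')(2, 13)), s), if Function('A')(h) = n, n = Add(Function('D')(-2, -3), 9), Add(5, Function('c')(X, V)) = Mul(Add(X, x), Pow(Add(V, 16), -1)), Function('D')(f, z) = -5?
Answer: Rational(61888, 29) ≈ 2134.1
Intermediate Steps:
Function('c')(X, V) = Add(-5, Mul(Pow(Add(16, V), -1), Add(-37, X))) (Function('c')(X, V) = Add(-5, Mul(Add(X, -37), Pow(Add(V, 16), -1))) = Add(-5, Mul(Add(-37, X), Pow(Add(16, V), -1))) = Add(-5, Mul(Pow(Add(16, V), -1), Add(-37, X))))
n = 4 (n = Add(-5, 9) = 4)
s = -967 (s = Add(-500, -467) = -967)
Function('A')(h) = 4
Mul(Add(Function('A')(12), Function('c')(2, 13)), s) = Mul(Add(4, Mul(Pow(Add(16, 13), -1), Add(-117, 2, Mul(-5, 13)))), -967) = Mul(Add(4, Mul(Pow(29, -1), Add(-117, 2, -65))), -967) = Mul(Add(4, Mul(Rational(1, 29), -180)), -967) = Mul(Add(4, Rational(-180, 29)), -967) = Mul(Rational(-64, 29), -967) = Rational(61888, 29)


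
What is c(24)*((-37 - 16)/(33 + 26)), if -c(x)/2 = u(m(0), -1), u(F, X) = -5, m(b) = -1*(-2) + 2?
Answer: -530/59 ≈ -8.9830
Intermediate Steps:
m(b) = 4 (m(b) = 2 + 2 = 4)
c(x) = 10 (c(x) = -2*(-5) = 10)
c(24)*((-37 - 16)/(33 + 26)) = 10*((-37 - 16)/(33 + 26)) = 10*(-53/59) = -530/59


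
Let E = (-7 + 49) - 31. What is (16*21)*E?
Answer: 3696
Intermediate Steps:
E = 11 (E = 42 - 31 = 11)
(16*21)*E = (16*21)*11 = 336*11 = 3696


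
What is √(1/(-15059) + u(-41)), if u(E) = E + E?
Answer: I*√13583229/407 ≈ 9.0554*I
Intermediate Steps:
u(E) = 2*E
√(1/(-15059) + u(-41)) = √(1/(-15059) + 2*(-41)) = √(-1/15059 - 82) = √(-1234839/15059) = I*√13583229/407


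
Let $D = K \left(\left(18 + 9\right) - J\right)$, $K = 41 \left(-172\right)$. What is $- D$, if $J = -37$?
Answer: $451328$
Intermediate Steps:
$K = -7052$
$D = -451328$ ($D = - 7052 \left(\left(18 + 9\right) - -37\right) = - 7052 \left(27 + 37\right) = \left(-7052\right) 64 = -451328$)
$- D = \left(-1\right) \left(-451328\right) = 451328$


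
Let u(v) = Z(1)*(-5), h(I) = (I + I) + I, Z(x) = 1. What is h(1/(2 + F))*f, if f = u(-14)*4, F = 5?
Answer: -60/7 ≈ -8.5714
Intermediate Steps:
h(I) = 3*I (h(I) = 2*I + I = 3*I)
u(v) = -5 (u(v) = 1*(-5) = -5)
f = -20 (f = -5*4 = -20)
h(1/(2 + F))*f = (3/(2 + 5))*(-20) = (3/7)*(-20) = -60/7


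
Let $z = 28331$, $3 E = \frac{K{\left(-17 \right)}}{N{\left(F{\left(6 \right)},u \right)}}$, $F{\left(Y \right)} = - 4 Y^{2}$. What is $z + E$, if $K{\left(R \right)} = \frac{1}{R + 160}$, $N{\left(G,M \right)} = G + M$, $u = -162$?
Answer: $\frac{3719123693}{131274} \approx 28331.0$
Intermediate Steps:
$K{\left(R \right)} = \frac{1}{160 + R}$
$E = - \frac{1}{131274}$ ($E = \frac{\frac{1}{160 - 17} \frac{1}{- 4 \cdot 6^{2} - 162}}{3} = \frac{\frac{1}{143} \frac{1}{\left(-4\right) 36 - 162}}{3} = \frac{\frac{1}{143} \frac{1}{-144 - 162}}{3} = \frac{\frac{1}{143} \frac{1}{-306}}{3} = \frac{\frac{1}{143} \left(- \frac{1}{306}\right)}{3} = \frac{1}{3} \left(- \frac{1}{43758}\right) = - \frac{1}{131274} \approx -7.6177 \cdot 10^{-6}$)
$z + E = 28331 - \frac{1}{131274} = \frac{3719123693}{131274}$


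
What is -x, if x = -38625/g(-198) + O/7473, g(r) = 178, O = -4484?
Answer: 289442777/1330194 ≈ 217.59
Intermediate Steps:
x = -289442777/1330194 (x = -38625/178 - 4484/7473 = -289442777/1330194 ≈ -217.59)
-x = -1*(-289442777/1330194) = 289442777/1330194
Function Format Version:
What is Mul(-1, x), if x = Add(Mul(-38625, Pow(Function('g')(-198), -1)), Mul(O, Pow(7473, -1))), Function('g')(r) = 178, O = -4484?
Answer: Rational(289442777, 1330194) ≈ 217.59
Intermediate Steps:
x = Rational(-289442777, 1330194) (x = Add(Mul(-38625, Pow(178, -1)), Mul(-4484, Pow(7473, -1))) = Add(Mul(-38625, Rational(1, 178)), Mul(-4484, Rational(1, 7473))) = Add(Rational(-38625, 178), Rational(-4484, 7473)) = Rational(-289442777, 1330194) ≈ -217.59)
Mul(-1, x) = Mul(-1, Rational(-289442777, 1330194)) = Rational(289442777, 1330194)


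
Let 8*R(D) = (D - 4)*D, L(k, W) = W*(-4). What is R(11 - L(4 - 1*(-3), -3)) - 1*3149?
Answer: -25187/8 ≈ -3148.4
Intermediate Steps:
L(k, W) = -4*W
R(D) = D*(-4 + D)/8 (R(D) = ((D - 4)*D)/8 = ((-4 + D)*D)/8 = (D*(-4 + D))/8 = D*(-4 + D)/8)
R(11 - L(4 - 1*(-3), -3)) - 1*3149 = (11 - (-4)*(-3))*(-4 + (11 - (-4)*(-3)))/8 - 1*3149 = (11 - 1*12)*(-4 + (11 - 1*12))/8 - 3149 = (11 - 12)*(-4 + (11 - 12))/8 - 3149 = (1/8)*(-1)*(-4 - 1) - 3149 = (1/8)*(-1)*(-5) - 3149 = 5/8 - 3149 = -25187/8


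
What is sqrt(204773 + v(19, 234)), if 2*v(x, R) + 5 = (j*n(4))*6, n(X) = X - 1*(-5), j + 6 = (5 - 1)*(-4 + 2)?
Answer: sqrt(817570)/2 ≈ 452.10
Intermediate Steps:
j = -14 (j = -6 + (5 - 1)*(-4 + 2) = -6 + 4*(-2) = -6 - 8 = -14)
n(X) = 5 + X (n(X) = X + 5 = 5 + X)
v(x, R) = -761/2 (v(x, R) = -5/2 + (-14*(5 + 4)*6)/2 = -5/2 + (-14*9*6)/2 = -5/2 + (-126*6)/2 = -5/2 + (1/2)*(-756) = -5/2 - 378 = -761/2)
sqrt(204773 + v(19, 234)) = sqrt(204773 - 761/2) = sqrt(408785/2) = sqrt(817570)/2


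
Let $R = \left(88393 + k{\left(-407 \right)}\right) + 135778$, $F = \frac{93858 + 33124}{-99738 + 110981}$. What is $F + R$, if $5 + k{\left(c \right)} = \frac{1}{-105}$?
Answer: $\frac{264644647357}{1180515} \approx 2.2418 \cdot 10^{5}$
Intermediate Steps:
$F = \frac{126982}{11243} \approx 11.294$
$k{\left(c \right)} = - \frac{526}{105}$ ($k{\left(c \right)} = -5 + \frac{1}{-105} = -5 - \frac{1}{105} = - \frac{526}{105}$)
$R = \frac{23537429}{105}$ ($R = \left(88393 - \frac{526}{105}\right) + 135778 = \frac{9280739}{105} + 135778 = \frac{23537429}{105} \approx 2.2417 \cdot 10^{5}$)
$F + R = \frac{126982}{11243} + \frac{23537429}{105} = \frac{264644647357}{1180515}$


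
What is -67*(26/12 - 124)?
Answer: 48977/6 ≈ 8162.8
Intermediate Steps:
-67*(26/12 - 124) = -67*(26*(1/12) - 124) = -67*(13/6 - 124) = -67*(-731/6) = 48977/6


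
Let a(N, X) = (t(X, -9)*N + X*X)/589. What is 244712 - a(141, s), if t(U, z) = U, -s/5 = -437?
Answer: 7318582/31 ≈ 2.3608e+5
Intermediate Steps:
s = 2185 (s = -5*(-437) = 2185)
a(N, X) = X**2/589 + N*X/589 (a(N, X) = (X*N + X*X)/589 = (N*X + X**2)*(1/589) = (X**2 + N*X)*(1/589) = X**2/589 + N*X/589)
244712 - a(141, s) = 244712 - 2185*(141 + 2185)/589 = 244712 - 2185*2326/589 = 244712 - 1*267490/31 = 244712 - 267490/31 = 7318582/31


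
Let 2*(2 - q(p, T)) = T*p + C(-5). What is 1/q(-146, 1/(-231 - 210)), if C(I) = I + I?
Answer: 441/3014 ≈ 0.14632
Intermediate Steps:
C(I) = 2*I
q(p, T) = 7 - T*p/2 (q(p, T) = 2 - (T*p + 2*(-5))/2 = 2 - (T*p - 10)/2 = 2 - (-10 + T*p)/2 = 2 + (5 - T*p/2) = 7 - T*p/2)
1/q(-146, 1/(-231 - 210)) = 1/(7 - ½*(-146)/(-231 - 210)) = 1/(7 - ½*(-146)/(-441)) = 1/(7 - ½*(-1/441)*(-146)) = 1/(7 - 73/441) = 1/(3014/441) = 441/3014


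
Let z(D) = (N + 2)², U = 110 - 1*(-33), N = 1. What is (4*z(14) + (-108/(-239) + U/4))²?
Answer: 4764450625/913936 ≈ 5213.1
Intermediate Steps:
U = 143 (U = 110 + 33 = 143)
z(D) = 9 (z(D) = (1 + 2)² = 3² = 9)
(4*z(14) + (-108/(-239) + U/4))² = (4*9 + (-108/(-239) + 143/4))² = (36 + (-108*(-1/239) + 143*(¼)))² = (36 + (108/239 + 143/4))² = (36 + 34609/956)² = (69025/956)² = 4764450625/913936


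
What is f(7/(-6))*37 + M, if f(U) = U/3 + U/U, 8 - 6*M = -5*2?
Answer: 461/18 ≈ 25.611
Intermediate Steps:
M = 3 (M = 4/3 - (-5)*2/6 = 4/3 - ⅙*(-10) = 4/3 + 5/3 = 3)
f(U) = 1 + U/3 (f(U) = U*(⅓) + 1 = U/3 + 1 = 1 + U/3)
f(7/(-6))*37 + M = (1 + (7/(-6))/3)*37 + 3 = (1 + (7*(-⅙))/3)*37 + 3 = (1 + (⅓)*(-7/6))*37 + 3 = (1 - 7/18)*37 + 3 = (11/18)*37 + 3 = 407/18 + 3 = 461/18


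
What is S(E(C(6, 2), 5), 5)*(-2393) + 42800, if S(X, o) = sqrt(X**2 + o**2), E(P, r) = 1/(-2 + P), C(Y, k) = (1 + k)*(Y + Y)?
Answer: 42800 - 2393*sqrt(28901)/34 ≈ 30835.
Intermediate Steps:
C(Y, k) = 2*Y*(1 + k) (C(Y, k) = (1 + k)*(2*Y) = 2*Y*(1 + k))
S(E(C(6, 2), 5), 5)*(-2393) + 42800 = sqrt((1/(-2 + 2*6*(1 + 2)))**2 + 5**2)*(-2393) + 42800 = sqrt((1/(-2 + 2*6*3))**2 + 25)*(-2393) + 42800 = sqrt((1/(-2 + 36))**2 + 25)*(-2393) + 42800 = sqrt((1/34)**2 + 25)*(-2393) + 42800 = sqrt(1/1156 + 25)*(-2393) + 42800 = sqrt(28901/1156)*(-2393) + 42800 = (sqrt(28901)/34)*(-2393) + 42800 = -2393*sqrt(28901)/34 + 42800 = 42800 - 2393*sqrt(28901)/34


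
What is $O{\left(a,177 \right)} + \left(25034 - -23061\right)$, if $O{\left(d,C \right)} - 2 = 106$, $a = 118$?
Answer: $48203$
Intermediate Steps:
$O{\left(d,C \right)} = 108$ ($O{\left(d,C \right)} = 2 + 106 = 108$)
$O{\left(a,177 \right)} + \left(25034 - -23061\right) = 108 + \left(25034 - -23061\right) = 108 + \left(25034 + 23061\right) = 108 + 48095 = 48203$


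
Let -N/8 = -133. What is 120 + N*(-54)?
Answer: -57336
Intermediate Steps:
N = 1064 (N = -8*(-133) = 1064)
120 + N*(-54) = 120 + 1064*(-54) = 120 - 57456 = -57336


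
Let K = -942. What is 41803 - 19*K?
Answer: 59701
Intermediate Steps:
41803 - 19*K = 41803 - 19*(-942) = 41803 - 1*(-17898) = 41803 + 17898 = 59701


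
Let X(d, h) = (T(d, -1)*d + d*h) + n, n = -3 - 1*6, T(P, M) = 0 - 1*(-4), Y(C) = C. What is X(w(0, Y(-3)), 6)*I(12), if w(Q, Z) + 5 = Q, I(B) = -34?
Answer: 2006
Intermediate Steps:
w(Q, Z) = -5 + Q
T(P, M) = 4 (T(P, M) = 0 + 4 = 4)
n = -9 (n = -3 - 6 = -9)
X(d, h) = -9 + 4*d + d*h (X(d, h) = (4*d + d*h) - 9 = -9 + 4*d + d*h)
X(w(0, Y(-3)), 6)*I(12) = (-9 + 4*(-5 + 0) + (-5 + 0)*6)*(-34) = (-9 + 4*(-5) - 5*6)*(-34) = (-9 - 20 - 30)*(-34) = -59*(-34) = 2006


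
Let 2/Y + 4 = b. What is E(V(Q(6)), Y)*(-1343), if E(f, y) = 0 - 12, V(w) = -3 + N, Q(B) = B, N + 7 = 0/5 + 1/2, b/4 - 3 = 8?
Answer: 16116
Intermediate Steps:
b = 44 (b = 12 + 4*8 = 12 + 32 = 44)
N = -13/2 (N = -7 + (0/5 + 1/2) = -7 + (0*(⅕) + 1*(½)) = -7 + (0 + ½) = -7 + ½ = -13/2 ≈ -6.5000)
Y = 1/20 (Y = 2/(-4 + 44) = 2/40 = 2*(1/40) = 1/20 ≈ 0.050000)
V(w) = -19/2 (V(w) = -3 - 13/2 = -19/2)
E(f, y) = -12
E(V(Q(6)), Y)*(-1343) = -12*(-1343) = 16116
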